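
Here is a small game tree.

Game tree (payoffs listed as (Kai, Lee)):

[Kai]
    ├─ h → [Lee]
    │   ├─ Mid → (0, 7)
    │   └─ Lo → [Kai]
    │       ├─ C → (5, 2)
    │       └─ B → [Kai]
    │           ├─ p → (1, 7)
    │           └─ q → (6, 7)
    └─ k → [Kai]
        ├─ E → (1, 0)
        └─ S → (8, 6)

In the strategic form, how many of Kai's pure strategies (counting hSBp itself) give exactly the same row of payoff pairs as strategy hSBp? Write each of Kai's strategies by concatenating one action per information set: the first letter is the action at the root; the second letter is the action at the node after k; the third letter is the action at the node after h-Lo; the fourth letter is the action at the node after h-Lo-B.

2

Row for hSBp (columns Mid, Lo): (0,7) (1,7).
Under hSBp, Kai's choice at the node after k can never be reached regardless of what Lee does, so varying those choices leaves every outcome unchanged.
Holding the reachable choices fixed and varying the unreachable one freely already gives 2 equivalent strategies.
No other strategy reproduces this row, so those 2 are the full class: hEBp, hSBp.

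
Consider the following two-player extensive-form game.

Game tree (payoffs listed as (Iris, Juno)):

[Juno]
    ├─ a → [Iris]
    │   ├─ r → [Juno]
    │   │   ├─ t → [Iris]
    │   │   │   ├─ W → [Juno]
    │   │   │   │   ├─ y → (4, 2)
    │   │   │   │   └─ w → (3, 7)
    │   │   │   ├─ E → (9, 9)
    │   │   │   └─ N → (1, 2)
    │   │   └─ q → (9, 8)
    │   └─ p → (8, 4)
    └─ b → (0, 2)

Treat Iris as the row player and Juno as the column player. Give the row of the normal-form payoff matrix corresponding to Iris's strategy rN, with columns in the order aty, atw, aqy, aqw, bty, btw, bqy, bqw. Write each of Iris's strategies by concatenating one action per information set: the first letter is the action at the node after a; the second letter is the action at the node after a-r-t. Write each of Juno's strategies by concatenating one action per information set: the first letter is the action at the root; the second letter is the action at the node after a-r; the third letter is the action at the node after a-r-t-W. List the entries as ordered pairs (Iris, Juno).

vs aty: Juno plays a → Iris plays r at [a] → Juno plays t at [a-r] → Iris plays N at [a-r-t] → (1, 2)
vs atw: Juno plays a → Iris plays r at [a] → Juno plays t at [a-r] → Iris plays N at [a-r-t] → (1, 2)
vs aqy: Juno plays a → Iris plays r at [a] → Juno plays q at [a-r] → (9, 8)
vs aqw: Juno plays a → Iris plays r at [a] → Juno plays q at [a-r] → (9, 8)
vs bty: Juno plays b → (0, 2)
vs btw: Juno plays b → (0, 2)
vs bqy: Juno plays b → (0, 2)
vs bqw: Juno plays b → (0, 2)

(1,2) (1,2) (9,8) (9,8) (0,2) (0,2) (0,2) (0,2)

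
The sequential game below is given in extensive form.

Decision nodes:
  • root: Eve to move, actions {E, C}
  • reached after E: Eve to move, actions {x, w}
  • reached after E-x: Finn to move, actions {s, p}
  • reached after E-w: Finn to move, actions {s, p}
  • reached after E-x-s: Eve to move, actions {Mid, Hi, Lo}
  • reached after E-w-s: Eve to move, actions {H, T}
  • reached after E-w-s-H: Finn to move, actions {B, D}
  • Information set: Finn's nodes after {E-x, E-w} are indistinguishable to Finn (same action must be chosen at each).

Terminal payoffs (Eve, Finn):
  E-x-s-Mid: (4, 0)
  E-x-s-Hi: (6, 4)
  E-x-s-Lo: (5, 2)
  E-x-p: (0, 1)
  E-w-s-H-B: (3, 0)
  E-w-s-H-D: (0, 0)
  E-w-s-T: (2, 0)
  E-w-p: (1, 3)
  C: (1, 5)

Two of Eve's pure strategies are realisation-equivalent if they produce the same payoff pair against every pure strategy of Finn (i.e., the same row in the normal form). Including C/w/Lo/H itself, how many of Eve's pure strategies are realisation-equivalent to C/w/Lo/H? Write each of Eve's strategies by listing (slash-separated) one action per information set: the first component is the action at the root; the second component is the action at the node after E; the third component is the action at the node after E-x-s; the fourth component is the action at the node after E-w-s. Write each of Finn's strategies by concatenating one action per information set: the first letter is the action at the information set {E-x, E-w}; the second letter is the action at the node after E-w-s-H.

Row for C/w/Lo/H (columns sB, sD, pB, pD): (1,5) (1,5) (1,5) (1,5).
Under C/w/Lo/H, Eve's choice at the node after E and at the node after E-x-s and at the node after E-w-s can never be reached regardless of what Finn does, so varying those choices leaves every outcome unchanged.
Holding the reachable choices fixed and varying the unreachable ones freely already gives 2 × 3 × 2 = 12 equivalent strategies.
No other strategy reproduces this row, so those 12 are the full class: C/x/Mid/H, C/x/Mid/T, C/x/Hi/H, C/x/Hi/T, C/x/Lo/H, C/x/Lo/T, C/w/Mid/H, C/w/Mid/T, C/w/Hi/H, C/w/Hi/T, C/w/Lo/H, C/w/Lo/T.

12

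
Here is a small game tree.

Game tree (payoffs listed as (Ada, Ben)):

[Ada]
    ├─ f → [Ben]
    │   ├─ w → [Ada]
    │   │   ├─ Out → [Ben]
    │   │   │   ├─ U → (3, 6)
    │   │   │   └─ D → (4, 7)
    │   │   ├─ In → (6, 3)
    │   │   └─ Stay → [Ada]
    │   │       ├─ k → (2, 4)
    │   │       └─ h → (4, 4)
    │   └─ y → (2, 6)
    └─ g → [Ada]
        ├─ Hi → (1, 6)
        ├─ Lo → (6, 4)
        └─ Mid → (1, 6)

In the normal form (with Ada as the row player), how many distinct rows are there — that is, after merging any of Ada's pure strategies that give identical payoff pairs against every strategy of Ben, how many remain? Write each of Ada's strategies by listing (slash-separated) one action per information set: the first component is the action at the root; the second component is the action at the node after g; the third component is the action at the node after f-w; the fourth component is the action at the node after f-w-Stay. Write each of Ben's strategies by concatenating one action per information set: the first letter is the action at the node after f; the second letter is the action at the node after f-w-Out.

Ada has 36 pure strategies: f/Hi/Out/k, f/Hi/Out/h, f/Hi/In/k, f/Hi/In/h, f/Hi/Stay/k, f/Hi/Stay/h, f/Lo/Out/k, f/Lo/Out/h, f/Lo/In/k, f/Lo/In/h, f/Lo/Stay/k, f/Lo/Stay/h, f/Mid/Out/k, f/Mid/Out/h, f/Mid/In/k, f/Mid/In/h, f/Mid/Stay/k, f/Mid/Stay/h, g/Hi/Out/k, g/Hi/Out/h, g/Hi/In/k, g/Hi/In/h, g/Hi/Stay/k, g/Hi/Stay/h, g/Lo/Out/k, g/Lo/Out/h, g/Lo/In/k, g/Lo/In/h, g/Lo/Stay/k, g/Lo/Stay/h, g/Mid/Out/k, g/Mid/Out/h, g/Mid/In/k, g/Mid/In/h, g/Mid/Stay/k, g/Mid/Stay/h. Columns: wU, wD, yU, yD.
{f/Hi/Out/k, f/Hi/Out/h, f/Lo/Out/k, f/Lo/Out/h, f/Mid/Out/k, f/Mid/Out/h} → row (3,6) (4,7) (2,6) (2,6)
{f/Hi/In/k, f/Hi/In/h, f/Lo/In/k, f/Lo/In/h, f/Mid/In/k, f/Mid/In/h} → row (6,3) (6,3) (2,6) (2,6)
{f/Hi/Stay/k, f/Lo/Stay/k, f/Mid/Stay/k} → row (2,4) (2,4) (2,6) (2,6)
{f/Hi/Stay/h, f/Lo/Stay/h, f/Mid/Stay/h} → row (4,4) (4,4) (2,6) (2,6)
{g/Hi/Out/k, g/Hi/Out/h, g/Hi/In/k, g/Hi/In/h, g/Hi/Stay/k, g/Hi/Stay/h, g/Mid/Out/k, g/Mid/Out/h, g/Mid/In/k, g/Mid/In/h, g/Mid/Stay/k, g/Mid/Stay/h} → row (1,6) (1,6) (1,6) (1,6)
{g/Lo/Out/k, g/Lo/Out/h, g/Lo/In/k, g/Lo/In/h, g/Lo/Stay/k, g/Lo/Stay/h} → row (6,4) (6,4) (6,4) (6,4)
That's 6 distinct rows out of 36 strategies.

6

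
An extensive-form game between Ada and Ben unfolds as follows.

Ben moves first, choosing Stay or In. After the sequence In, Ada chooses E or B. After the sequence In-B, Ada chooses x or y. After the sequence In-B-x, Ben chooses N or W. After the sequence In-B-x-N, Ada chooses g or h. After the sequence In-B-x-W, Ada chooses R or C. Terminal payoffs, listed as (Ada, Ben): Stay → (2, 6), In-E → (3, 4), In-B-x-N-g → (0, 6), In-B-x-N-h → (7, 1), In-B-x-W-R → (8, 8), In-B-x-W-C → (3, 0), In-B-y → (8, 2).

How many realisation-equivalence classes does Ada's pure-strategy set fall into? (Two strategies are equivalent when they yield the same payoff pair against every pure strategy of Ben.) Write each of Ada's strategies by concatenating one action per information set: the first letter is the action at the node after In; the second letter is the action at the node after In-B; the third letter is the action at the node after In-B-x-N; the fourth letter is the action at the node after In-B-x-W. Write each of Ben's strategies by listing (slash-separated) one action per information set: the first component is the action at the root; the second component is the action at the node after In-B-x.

6

Ada has 16 pure strategies: ExgR, ExgC, ExhR, ExhC, EygR, EygC, EyhR, EyhC, BxgR, BxgC, BxhR, BxhC, BygR, BygC, ByhR, ByhC. Columns: Stay/N, Stay/W, In/N, In/W.
{ExgR, ExgC, ExhR, ExhC, EygR, EygC, EyhR, EyhC} → row (2,6) (2,6) (3,4) (3,4)
{BxgR} → row (2,6) (2,6) (0,6) (8,8)
{BxgC} → row (2,6) (2,6) (0,6) (3,0)
{BxhR} → row (2,6) (2,6) (7,1) (8,8)
{BxhC} → row (2,6) (2,6) (7,1) (3,0)
{BygR, BygC, ByhR, ByhC} → row (2,6) (2,6) (8,2) (8,2)
That's 6 distinct rows out of 16 strategies.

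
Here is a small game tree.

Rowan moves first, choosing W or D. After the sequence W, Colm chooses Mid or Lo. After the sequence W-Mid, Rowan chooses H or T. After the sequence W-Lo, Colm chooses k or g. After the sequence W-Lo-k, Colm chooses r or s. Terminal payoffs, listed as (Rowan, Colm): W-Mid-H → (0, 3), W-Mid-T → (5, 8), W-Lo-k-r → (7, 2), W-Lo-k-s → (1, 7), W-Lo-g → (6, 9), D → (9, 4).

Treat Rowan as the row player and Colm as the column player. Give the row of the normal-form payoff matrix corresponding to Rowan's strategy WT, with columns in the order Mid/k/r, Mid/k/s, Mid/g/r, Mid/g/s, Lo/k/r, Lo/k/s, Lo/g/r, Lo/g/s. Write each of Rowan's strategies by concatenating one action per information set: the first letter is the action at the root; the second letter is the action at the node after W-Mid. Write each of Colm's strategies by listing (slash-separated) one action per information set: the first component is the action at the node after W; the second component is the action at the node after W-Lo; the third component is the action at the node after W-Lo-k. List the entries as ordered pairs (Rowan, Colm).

vs Mid/k/r: Rowan plays W → Colm plays Mid at [W] → Rowan plays T at [W-Mid] → (5, 8)
vs Mid/k/s: Rowan plays W → Colm plays Mid at [W] → Rowan plays T at [W-Mid] → (5, 8)
vs Mid/g/r: Rowan plays W → Colm plays Mid at [W] → Rowan plays T at [W-Mid] → (5, 8)
vs Mid/g/s: Rowan plays W → Colm plays Mid at [W] → Rowan plays T at [W-Mid] → (5, 8)
vs Lo/k/r: Rowan plays W → Colm plays Lo at [W] → Colm plays k at [W-Lo] → Colm plays r at [W-Lo-k] → (7, 2)
vs Lo/k/s: Rowan plays W → Colm plays Lo at [W] → Colm plays k at [W-Lo] → Colm plays s at [W-Lo-k] → (1, 7)
vs Lo/g/r: Rowan plays W → Colm plays Lo at [W] → Colm plays g at [W-Lo] → (6, 9)
vs Lo/g/s: Rowan plays W → Colm plays Lo at [W] → Colm plays g at [W-Lo] → (6, 9)

(5,8) (5,8) (5,8) (5,8) (7,2) (1,7) (6,9) (6,9)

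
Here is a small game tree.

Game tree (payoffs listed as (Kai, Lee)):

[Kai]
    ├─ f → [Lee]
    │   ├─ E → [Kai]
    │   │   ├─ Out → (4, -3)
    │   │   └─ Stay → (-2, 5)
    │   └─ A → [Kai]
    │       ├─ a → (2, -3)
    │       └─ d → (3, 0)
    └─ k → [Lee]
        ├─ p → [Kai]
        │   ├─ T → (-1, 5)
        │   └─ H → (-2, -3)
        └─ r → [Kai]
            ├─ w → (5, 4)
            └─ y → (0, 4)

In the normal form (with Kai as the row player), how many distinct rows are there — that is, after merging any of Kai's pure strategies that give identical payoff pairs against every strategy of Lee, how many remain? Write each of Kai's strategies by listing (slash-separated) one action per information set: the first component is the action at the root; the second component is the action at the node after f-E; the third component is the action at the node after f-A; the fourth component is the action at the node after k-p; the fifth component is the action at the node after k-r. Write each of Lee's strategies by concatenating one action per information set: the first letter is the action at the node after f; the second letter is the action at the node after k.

8

Kai has 32 pure strategies: f/Out/a/T/w, f/Out/a/T/y, f/Out/a/H/w, f/Out/a/H/y, f/Out/d/T/w, f/Out/d/T/y, f/Out/d/H/w, f/Out/d/H/y, f/Stay/a/T/w, f/Stay/a/T/y, f/Stay/a/H/w, f/Stay/a/H/y, f/Stay/d/T/w, f/Stay/d/T/y, f/Stay/d/H/w, f/Stay/d/H/y, k/Out/a/T/w, k/Out/a/T/y, k/Out/a/H/w, k/Out/a/H/y, k/Out/d/T/w, k/Out/d/T/y, k/Out/d/H/w, k/Out/d/H/y, k/Stay/a/T/w, k/Stay/a/T/y, k/Stay/a/H/w, k/Stay/a/H/y, k/Stay/d/T/w, k/Stay/d/T/y, k/Stay/d/H/w, k/Stay/d/H/y. Columns: Ep, Er, Ap, Ar.
{f/Out/a/T/w, f/Out/a/T/y, f/Out/a/H/w, f/Out/a/H/y} → row (4,-3) (4,-3) (2,-3) (2,-3)
{f/Out/d/T/w, f/Out/d/T/y, f/Out/d/H/w, f/Out/d/H/y} → row (4,-3) (4,-3) (3,0) (3,0)
{f/Stay/a/T/w, f/Stay/a/T/y, f/Stay/a/H/w, f/Stay/a/H/y} → row (-2,5) (-2,5) (2,-3) (2,-3)
{f/Stay/d/T/w, f/Stay/d/T/y, f/Stay/d/H/w, f/Stay/d/H/y} → row (-2,5) (-2,5) (3,0) (3,0)
{k/Out/a/T/w, k/Out/d/T/w, k/Stay/a/T/w, k/Stay/d/T/w} → row (-1,5) (5,4) (-1,5) (5,4)
{k/Out/a/T/y, k/Out/d/T/y, k/Stay/a/T/y, k/Stay/d/T/y} → row (-1,5) (0,4) (-1,5) (0,4)
{k/Out/a/H/w, k/Out/d/H/w, k/Stay/a/H/w, k/Stay/d/H/w} → row (-2,-3) (5,4) (-2,-3) (5,4)
{k/Out/a/H/y, k/Out/d/H/y, k/Stay/a/H/y, k/Stay/d/H/y} → row (-2,-3) (0,4) (-2,-3) (0,4)
That's 8 distinct rows out of 32 strategies.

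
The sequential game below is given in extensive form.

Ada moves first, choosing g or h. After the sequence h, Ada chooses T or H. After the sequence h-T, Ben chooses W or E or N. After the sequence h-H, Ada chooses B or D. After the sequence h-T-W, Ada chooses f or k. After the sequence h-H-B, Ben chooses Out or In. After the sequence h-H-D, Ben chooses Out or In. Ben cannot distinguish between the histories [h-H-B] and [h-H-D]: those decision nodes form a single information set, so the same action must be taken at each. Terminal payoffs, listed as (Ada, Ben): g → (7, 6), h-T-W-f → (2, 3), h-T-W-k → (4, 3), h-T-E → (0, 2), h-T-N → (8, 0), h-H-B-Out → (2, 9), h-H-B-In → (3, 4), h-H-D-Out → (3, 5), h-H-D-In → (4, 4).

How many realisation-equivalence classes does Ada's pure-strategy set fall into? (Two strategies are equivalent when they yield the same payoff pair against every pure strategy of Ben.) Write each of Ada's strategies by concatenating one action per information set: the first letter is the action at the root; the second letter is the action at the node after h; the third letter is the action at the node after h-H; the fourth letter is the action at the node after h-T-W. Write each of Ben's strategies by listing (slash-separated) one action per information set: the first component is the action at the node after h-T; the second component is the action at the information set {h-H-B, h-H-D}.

5

Ada has 16 pure strategies: gTBf, gTBk, gTDf, gTDk, gHBf, gHBk, gHDf, gHDk, hTBf, hTBk, hTDf, hTDk, hHBf, hHBk, hHDf, hHDk. Columns: W/Out, W/In, E/Out, E/In, N/Out, N/In.
{gTBf, gTBk, gTDf, gTDk, gHBf, gHBk, gHDf, gHDk} → row (7,6) (7,6) (7,6) (7,6) (7,6) (7,6)
{hTBf, hTDf} → row (2,3) (2,3) (0,2) (0,2) (8,0) (8,0)
{hTBk, hTDk} → row (4,3) (4,3) (0,2) (0,2) (8,0) (8,0)
{hHBf, hHBk} → row (2,9) (3,4) (2,9) (3,4) (2,9) (3,4)
{hHDf, hHDk} → row (3,5) (4,4) (3,5) (4,4) (3,5) (4,4)
That's 5 distinct rows out of 16 strategies.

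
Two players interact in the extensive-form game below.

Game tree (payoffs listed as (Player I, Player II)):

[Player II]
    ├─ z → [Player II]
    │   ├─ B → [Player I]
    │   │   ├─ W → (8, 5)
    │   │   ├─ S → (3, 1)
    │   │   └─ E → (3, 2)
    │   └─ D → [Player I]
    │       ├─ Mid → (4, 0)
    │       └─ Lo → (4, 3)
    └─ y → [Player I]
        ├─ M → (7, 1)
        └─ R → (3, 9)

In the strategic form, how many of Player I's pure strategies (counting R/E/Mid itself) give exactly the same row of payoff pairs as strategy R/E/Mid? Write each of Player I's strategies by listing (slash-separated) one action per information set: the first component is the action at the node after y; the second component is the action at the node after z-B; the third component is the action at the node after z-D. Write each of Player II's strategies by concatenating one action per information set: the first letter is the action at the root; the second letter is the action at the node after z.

1

Row for R/E/Mid (columns zB, zD, yB, yD): (3,2) (4,0) (3,9) (3,9).
Every one of Player I's information sets is on the play path for some reply by Player II when Player I follows R/E/Mid.
Changing the action at any of them therefore changes at least one column, so only R/E/Mid itself gives this row.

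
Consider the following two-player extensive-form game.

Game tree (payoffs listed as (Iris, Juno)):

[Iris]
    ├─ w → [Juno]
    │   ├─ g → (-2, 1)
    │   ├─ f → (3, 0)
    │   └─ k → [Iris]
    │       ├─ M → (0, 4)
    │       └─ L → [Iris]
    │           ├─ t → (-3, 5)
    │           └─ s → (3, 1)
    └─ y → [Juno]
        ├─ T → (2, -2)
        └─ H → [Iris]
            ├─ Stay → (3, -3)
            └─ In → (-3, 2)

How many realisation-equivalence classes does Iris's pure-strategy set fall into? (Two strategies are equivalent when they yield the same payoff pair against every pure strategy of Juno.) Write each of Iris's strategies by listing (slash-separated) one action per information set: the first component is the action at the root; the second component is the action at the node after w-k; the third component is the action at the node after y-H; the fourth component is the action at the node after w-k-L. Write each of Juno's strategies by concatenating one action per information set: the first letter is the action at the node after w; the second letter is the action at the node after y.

Iris has 16 pure strategies: w/M/Stay/t, w/M/Stay/s, w/M/In/t, w/M/In/s, w/L/Stay/t, w/L/Stay/s, w/L/In/t, w/L/In/s, y/M/Stay/t, y/M/Stay/s, y/M/In/t, y/M/In/s, y/L/Stay/t, y/L/Stay/s, y/L/In/t, y/L/In/s. Columns: gT, gH, fT, fH, kT, kH.
{w/M/Stay/t, w/M/Stay/s, w/M/In/t, w/M/In/s} → row (-2,1) (-2,1) (3,0) (3,0) (0,4) (0,4)
{w/L/Stay/t, w/L/In/t} → row (-2,1) (-2,1) (3,0) (3,0) (-3,5) (-3,5)
{w/L/Stay/s, w/L/In/s} → row (-2,1) (-2,1) (3,0) (3,0) (3,1) (3,1)
{y/M/Stay/t, y/M/Stay/s, y/L/Stay/t, y/L/Stay/s} → row (2,-2) (3,-3) (2,-2) (3,-3) (2,-2) (3,-3)
{y/M/In/t, y/M/In/s, y/L/In/t, y/L/In/s} → row (2,-2) (-3,2) (2,-2) (-3,2) (2,-2) (-3,2)
That's 5 distinct rows out of 16 strategies.

5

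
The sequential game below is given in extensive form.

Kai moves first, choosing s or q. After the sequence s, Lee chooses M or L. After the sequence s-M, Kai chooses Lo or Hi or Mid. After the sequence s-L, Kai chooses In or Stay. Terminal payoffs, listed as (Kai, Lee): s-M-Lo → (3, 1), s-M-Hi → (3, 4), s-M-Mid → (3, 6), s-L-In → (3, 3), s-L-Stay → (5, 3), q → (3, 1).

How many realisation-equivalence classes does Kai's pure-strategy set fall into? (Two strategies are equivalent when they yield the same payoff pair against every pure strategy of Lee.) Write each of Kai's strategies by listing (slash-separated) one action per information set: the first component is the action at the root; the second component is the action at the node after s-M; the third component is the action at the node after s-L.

7

Kai has 12 pure strategies: s/Lo/In, s/Lo/Stay, s/Hi/In, s/Hi/Stay, s/Mid/In, s/Mid/Stay, q/Lo/In, q/Lo/Stay, q/Hi/In, q/Hi/Stay, q/Mid/In, q/Mid/Stay. Columns: M, L.
{s/Lo/In} → row (3,1) (3,3)
{s/Lo/Stay} → row (3,1) (5,3)
{s/Hi/In} → row (3,4) (3,3)
{s/Hi/Stay} → row (3,4) (5,3)
{s/Mid/In} → row (3,6) (3,3)
{s/Mid/Stay} → row (3,6) (5,3)
{q/Lo/In, q/Lo/Stay, q/Hi/In, q/Hi/Stay, q/Mid/In, q/Mid/Stay} → row (3,1) (3,1)
That's 7 distinct rows out of 12 strategies.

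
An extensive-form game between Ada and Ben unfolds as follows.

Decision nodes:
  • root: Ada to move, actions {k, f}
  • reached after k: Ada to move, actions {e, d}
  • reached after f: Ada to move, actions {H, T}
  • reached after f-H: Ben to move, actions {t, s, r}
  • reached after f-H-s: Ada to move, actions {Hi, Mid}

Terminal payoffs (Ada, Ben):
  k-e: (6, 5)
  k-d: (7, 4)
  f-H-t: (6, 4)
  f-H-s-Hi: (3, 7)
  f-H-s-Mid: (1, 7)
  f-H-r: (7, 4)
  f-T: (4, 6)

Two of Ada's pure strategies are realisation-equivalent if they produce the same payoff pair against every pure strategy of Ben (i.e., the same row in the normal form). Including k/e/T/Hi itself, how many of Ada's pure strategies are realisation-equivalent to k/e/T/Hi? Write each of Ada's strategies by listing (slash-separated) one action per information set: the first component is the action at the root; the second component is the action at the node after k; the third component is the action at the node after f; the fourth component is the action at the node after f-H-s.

4

Row for k/e/T/Hi (columns t, s, r): (6,5) (6,5) (6,5).
Under k/e/T/Hi, Ada's choice at the node after f and at the node after f-H-s can never be reached regardless of what Ben does, so varying those choices leaves every outcome unchanged.
Holding the reachable choices fixed and varying the unreachable ones freely already gives 2 × 2 = 4 equivalent strategies.
No other strategy reproduces this row, so those 4 are the full class: k/e/H/Hi, k/e/H/Mid, k/e/T/Hi, k/e/T/Mid.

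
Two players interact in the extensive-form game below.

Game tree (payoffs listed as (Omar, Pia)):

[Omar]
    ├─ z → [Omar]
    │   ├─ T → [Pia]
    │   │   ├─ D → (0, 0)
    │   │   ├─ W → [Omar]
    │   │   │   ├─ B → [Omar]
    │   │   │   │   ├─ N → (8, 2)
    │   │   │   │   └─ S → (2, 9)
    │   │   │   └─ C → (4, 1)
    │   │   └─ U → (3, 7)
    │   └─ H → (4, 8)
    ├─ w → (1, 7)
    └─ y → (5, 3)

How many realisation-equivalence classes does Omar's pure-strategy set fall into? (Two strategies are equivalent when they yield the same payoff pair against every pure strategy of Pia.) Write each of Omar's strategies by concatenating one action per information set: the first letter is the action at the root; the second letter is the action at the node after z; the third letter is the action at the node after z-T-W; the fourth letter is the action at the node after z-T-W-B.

6

Omar has 24 pure strategies: zTBN, zTBS, zTCN, zTCS, zHBN, zHBS, zHCN, zHCS, wTBN, wTBS, wTCN, wTCS, wHBN, wHBS, wHCN, wHCS, yTBN, yTBS, yTCN, yTCS, yHBN, yHBS, yHCN, yHCS. Columns: D, W, U.
{zTBN} → row (0,0) (8,2) (3,7)
{zTBS} → row (0,0) (2,9) (3,7)
{zTCN, zTCS} → row (0,0) (4,1) (3,7)
{zHBN, zHBS, zHCN, zHCS} → row (4,8) (4,8) (4,8)
{wTBN, wTBS, wTCN, wTCS, wHBN, wHBS, wHCN, wHCS} → row (1,7) (1,7) (1,7)
{yTBN, yTBS, yTCN, yTCS, yHBN, yHBS, yHCN, yHCS} → row (5,3) (5,3) (5,3)
That's 6 distinct rows out of 24 strategies.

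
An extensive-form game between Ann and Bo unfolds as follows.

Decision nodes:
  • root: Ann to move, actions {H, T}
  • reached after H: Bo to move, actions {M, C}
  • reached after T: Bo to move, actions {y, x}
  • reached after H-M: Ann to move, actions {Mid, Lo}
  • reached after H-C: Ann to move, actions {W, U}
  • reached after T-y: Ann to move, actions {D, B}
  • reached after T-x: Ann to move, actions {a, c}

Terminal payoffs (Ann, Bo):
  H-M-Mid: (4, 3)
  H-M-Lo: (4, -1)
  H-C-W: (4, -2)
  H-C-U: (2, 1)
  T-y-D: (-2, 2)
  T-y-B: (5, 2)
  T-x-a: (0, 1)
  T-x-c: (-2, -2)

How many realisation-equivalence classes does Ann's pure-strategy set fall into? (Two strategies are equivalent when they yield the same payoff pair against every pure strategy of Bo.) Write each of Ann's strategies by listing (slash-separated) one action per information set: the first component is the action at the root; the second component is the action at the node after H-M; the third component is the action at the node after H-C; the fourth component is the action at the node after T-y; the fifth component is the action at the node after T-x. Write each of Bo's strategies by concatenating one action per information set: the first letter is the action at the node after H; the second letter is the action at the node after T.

8

Ann has 32 pure strategies: H/Mid/W/D/a, H/Mid/W/D/c, H/Mid/W/B/a, H/Mid/W/B/c, H/Mid/U/D/a, H/Mid/U/D/c, H/Mid/U/B/a, H/Mid/U/B/c, H/Lo/W/D/a, H/Lo/W/D/c, H/Lo/W/B/a, H/Lo/W/B/c, H/Lo/U/D/a, H/Lo/U/D/c, H/Lo/U/B/a, H/Lo/U/B/c, T/Mid/W/D/a, T/Mid/W/D/c, T/Mid/W/B/a, T/Mid/W/B/c, T/Mid/U/D/a, T/Mid/U/D/c, T/Mid/U/B/a, T/Mid/U/B/c, T/Lo/W/D/a, T/Lo/W/D/c, T/Lo/W/B/a, T/Lo/W/B/c, T/Lo/U/D/a, T/Lo/U/D/c, T/Lo/U/B/a, T/Lo/U/B/c. Columns: My, Mx, Cy, Cx.
{H/Mid/W/D/a, H/Mid/W/D/c, H/Mid/W/B/a, H/Mid/W/B/c} → row (4,3) (4,3) (4,-2) (4,-2)
{H/Mid/U/D/a, H/Mid/U/D/c, H/Mid/U/B/a, H/Mid/U/B/c} → row (4,3) (4,3) (2,1) (2,1)
{H/Lo/W/D/a, H/Lo/W/D/c, H/Lo/W/B/a, H/Lo/W/B/c} → row (4,-1) (4,-1) (4,-2) (4,-2)
{H/Lo/U/D/a, H/Lo/U/D/c, H/Lo/U/B/a, H/Lo/U/B/c} → row (4,-1) (4,-1) (2,1) (2,1)
{T/Mid/W/D/a, T/Mid/U/D/a, T/Lo/W/D/a, T/Lo/U/D/a} → row (-2,2) (0,1) (-2,2) (0,1)
{T/Mid/W/D/c, T/Mid/U/D/c, T/Lo/W/D/c, T/Lo/U/D/c} → row (-2,2) (-2,-2) (-2,2) (-2,-2)
{T/Mid/W/B/a, T/Mid/U/B/a, T/Lo/W/B/a, T/Lo/U/B/a} → row (5,2) (0,1) (5,2) (0,1)
{T/Mid/W/B/c, T/Mid/U/B/c, T/Lo/W/B/c, T/Lo/U/B/c} → row (5,2) (-2,-2) (5,2) (-2,-2)
That's 8 distinct rows out of 32 strategies.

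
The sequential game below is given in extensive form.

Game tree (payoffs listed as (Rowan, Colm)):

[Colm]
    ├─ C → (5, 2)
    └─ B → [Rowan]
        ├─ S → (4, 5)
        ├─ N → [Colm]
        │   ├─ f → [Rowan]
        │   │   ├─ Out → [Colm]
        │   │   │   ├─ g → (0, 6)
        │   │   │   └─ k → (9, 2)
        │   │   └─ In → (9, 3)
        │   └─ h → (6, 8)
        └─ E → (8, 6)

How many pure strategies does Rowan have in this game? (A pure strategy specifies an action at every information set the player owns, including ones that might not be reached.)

Rowan owns the node after B with actions {S, N, E} — three choices.
Rowan owns the node after B-N-f with actions {Out, In} — two choices.
A pure strategy fixes one action at each information set independently, so the count is the product 3 × 2 = 6.
(For reference, Colm has 8 pure strategies, giving a 6×8 normal-form matrix.)

6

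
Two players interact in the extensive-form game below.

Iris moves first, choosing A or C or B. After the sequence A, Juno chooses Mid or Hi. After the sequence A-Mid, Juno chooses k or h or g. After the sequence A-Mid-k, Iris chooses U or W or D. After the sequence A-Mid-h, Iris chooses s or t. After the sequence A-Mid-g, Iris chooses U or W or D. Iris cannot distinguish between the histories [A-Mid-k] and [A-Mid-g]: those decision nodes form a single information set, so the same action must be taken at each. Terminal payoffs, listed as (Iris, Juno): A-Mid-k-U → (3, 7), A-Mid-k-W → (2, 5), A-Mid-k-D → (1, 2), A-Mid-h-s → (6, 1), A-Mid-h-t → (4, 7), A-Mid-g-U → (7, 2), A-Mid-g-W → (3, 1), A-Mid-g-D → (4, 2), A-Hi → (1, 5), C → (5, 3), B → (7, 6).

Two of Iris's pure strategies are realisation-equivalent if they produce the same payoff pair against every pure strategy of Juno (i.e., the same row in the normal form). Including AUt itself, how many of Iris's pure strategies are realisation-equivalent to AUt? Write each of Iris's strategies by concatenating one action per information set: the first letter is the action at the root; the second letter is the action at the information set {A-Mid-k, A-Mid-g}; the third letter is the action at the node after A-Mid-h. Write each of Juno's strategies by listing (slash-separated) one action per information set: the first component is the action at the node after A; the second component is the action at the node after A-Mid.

1

Row for AUt (columns Mid/k, Mid/h, Mid/g, Hi/k, Hi/h, Hi/g): (3,7) (4,7) (7,2) (1,5) (1,5) (1,5).
Every one of Iris's information sets is on the play path for some reply by Juno when Iris follows AUt.
Changing the action at any of them therefore changes at least one column, so only AUt itself gives this row.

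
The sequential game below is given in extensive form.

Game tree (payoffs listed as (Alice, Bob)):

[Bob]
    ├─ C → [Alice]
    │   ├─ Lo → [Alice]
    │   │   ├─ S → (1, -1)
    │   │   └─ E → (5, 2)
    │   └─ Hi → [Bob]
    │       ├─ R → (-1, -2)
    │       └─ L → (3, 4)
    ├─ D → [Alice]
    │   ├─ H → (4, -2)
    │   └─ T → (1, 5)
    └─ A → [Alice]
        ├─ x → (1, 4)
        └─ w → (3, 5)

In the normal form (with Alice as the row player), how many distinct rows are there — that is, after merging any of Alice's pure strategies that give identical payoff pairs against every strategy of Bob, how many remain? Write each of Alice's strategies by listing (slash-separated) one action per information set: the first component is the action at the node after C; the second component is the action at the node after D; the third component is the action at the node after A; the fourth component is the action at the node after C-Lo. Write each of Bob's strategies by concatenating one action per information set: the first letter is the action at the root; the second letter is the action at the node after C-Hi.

12

Alice has 16 pure strategies: Lo/H/x/S, Lo/H/x/E, Lo/H/w/S, Lo/H/w/E, Lo/T/x/S, Lo/T/x/E, Lo/T/w/S, Lo/T/w/E, Hi/H/x/S, Hi/H/x/E, Hi/H/w/S, Hi/H/w/E, Hi/T/x/S, Hi/T/x/E, Hi/T/w/S, Hi/T/w/E. Columns: CR, CL, DR, DL, AR, AL.
{Lo/H/x/S} → row (1,-1) (1,-1) (4,-2) (4,-2) (1,4) (1,4)
{Lo/H/x/E} → row (5,2) (5,2) (4,-2) (4,-2) (1,4) (1,4)
{Lo/H/w/S} → row (1,-1) (1,-1) (4,-2) (4,-2) (3,5) (3,5)
{Lo/H/w/E} → row (5,2) (5,2) (4,-2) (4,-2) (3,5) (3,5)
{Lo/T/x/S} → row (1,-1) (1,-1) (1,5) (1,5) (1,4) (1,4)
{Lo/T/x/E} → row (5,2) (5,2) (1,5) (1,5) (1,4) (1,4)
{Lo/T/w/S} → row (1,-1) (1,-1) (1,5) (1,5) (3,5) (3,5)
{Lo/T/w/E} → row (5,2) (5,2) (1,5) (1,5) (3,5) (3,5)
{Hi/H/x/S, Hi/H/x/E} → row (-1,-2) (3,4) (4,-2) (4,-2) (1,4) (1,4)
{Hi/H/w/S, Hi/H/w/E} → row (-1,-2) (3,4) (4,-2) (4,-2) (3,5) (3,5)
{Hi/T/x/S, Hi/T/x/E} → row (-1,-2) (3,4) (1,5) (1,5) (1,4) (1,4)
{Hi/T/w/S, Hi/T/w/E} → row (-1,-2) (3,4) (1,5) (1,5) (3,5) (3,5)
That's 12 distinct rows out of 16 strategies.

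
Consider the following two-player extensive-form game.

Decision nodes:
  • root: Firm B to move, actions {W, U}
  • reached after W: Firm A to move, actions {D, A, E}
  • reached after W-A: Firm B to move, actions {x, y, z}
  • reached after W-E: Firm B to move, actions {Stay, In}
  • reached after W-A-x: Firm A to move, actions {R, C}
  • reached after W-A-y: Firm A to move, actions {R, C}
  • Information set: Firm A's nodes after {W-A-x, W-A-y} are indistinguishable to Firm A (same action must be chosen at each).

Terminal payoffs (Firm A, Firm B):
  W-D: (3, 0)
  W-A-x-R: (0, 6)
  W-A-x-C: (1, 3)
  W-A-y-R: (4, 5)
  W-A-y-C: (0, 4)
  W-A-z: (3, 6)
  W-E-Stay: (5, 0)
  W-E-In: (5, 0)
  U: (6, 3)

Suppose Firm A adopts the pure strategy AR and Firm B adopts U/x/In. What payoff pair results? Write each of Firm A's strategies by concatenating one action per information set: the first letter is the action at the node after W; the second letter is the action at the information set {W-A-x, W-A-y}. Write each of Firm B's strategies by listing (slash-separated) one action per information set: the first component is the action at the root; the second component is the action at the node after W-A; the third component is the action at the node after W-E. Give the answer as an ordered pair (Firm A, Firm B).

Trace the play path from the root:
  Firm B plays U
→ terminal payoff (6, 3).
(Firm A's choice at the node after W is never reached on this path, so it doesn't affect the outcome.)

(6, 3)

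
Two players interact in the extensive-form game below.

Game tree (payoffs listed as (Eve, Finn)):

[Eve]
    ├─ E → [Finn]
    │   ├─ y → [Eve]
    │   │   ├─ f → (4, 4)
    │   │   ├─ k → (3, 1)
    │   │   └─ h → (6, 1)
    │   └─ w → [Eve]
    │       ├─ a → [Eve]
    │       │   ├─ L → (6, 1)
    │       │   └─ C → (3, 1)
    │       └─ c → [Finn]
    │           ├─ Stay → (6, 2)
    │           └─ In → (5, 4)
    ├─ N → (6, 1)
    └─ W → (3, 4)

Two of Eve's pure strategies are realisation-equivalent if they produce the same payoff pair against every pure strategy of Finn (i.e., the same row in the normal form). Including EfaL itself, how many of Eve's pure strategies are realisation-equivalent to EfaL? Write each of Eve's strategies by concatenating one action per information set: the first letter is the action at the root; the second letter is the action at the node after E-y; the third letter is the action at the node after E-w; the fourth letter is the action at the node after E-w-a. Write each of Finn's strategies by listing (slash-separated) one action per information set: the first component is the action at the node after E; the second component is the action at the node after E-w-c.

1

Row for EfaL (columns y/Stay, y/In, w/Stay, w/In): (4,4) (4,4) (6,1) (6,1).
Every one of Eve's information sets is on the play path for some reply by Finn when Eve follows EfaL.
Changing the action at any of them therefore changes at least one column, so only EfaL itself gives this row.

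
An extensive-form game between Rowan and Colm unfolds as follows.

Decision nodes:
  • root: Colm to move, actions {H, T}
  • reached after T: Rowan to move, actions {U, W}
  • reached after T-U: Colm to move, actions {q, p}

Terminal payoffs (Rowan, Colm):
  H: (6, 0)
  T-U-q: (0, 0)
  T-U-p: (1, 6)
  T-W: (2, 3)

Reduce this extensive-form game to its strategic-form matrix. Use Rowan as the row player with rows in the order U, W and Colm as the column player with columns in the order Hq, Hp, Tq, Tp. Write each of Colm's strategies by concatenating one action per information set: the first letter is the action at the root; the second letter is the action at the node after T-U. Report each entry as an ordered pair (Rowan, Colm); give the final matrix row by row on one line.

           Hq       Hp       Tq       Tp
   U    (6,0)    (6,0)    (0,0)    (1,6)
   W    (6,0)    (6,0)    (2,3)    (2,3)

U: (6,0) (6,0) (0,0) (1,6) | W: (6,0) (6,0) (2,3) (2,3)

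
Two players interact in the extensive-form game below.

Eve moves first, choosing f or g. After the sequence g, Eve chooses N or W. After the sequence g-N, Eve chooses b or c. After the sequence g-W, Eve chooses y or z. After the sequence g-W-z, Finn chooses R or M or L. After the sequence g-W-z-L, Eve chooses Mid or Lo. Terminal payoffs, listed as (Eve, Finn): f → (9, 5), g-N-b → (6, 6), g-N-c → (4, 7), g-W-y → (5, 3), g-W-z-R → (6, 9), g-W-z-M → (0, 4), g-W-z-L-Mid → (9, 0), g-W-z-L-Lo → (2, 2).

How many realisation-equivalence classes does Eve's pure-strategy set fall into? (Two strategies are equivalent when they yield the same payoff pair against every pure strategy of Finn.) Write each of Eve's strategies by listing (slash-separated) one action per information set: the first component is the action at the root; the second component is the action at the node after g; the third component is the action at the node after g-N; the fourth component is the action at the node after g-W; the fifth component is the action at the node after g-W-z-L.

Eve has 32 pure strategies: f/N/b/y/Mid, f/N/b/y/Lo, f/N/b/z/Mid, f/N/b/z/Lo, f/N/c/y/Mid, f/N/c/y/Lo, f/N/c/z/Mid, f/N/c/z/Lo, f/W/b/y/Mid, f/W/b/y/Lo, f/W/b/z/Mid, f/W/b/z/Lo, f/W/c/y/Mid, f/W/c/y/Lo, f/W/c/z/Mid, f/W/c/z/Lo, g/N/b/y/Mid, g/N/b/y/Lo, g/N/b/z/Mid, g/N/b/z/Lo, g/N/c/y/Mid, g/N/c/y/Lo, g/N/c/z/Mid, g/N/c/z/Lo, g/W/b/y/Mid, g/W/b/y/Lo, g/W/b/z/Mid, g/W/b/z/Lo, g/W/c/y/Mid, g/W/c/y/Lo, g/W/c/z/Mid, g/W/c/z/Lo. Columns: R, M, L.
{f/N/b/y/Mid, f/N/b/y/Lo, f/N/b/z/Mid, f/N/b/z/Lo, f/N/c/y/Mid, f/N/c/y/Lo, f/N/c/z/Mid, f/N/c/z/Lo, f/W/b/y/Mid, f/W/b/y/Lo, f/W/b/z/Mid, f/W/b/z/Lo, f/W/c/y/Mid, f/W/c/y/Lo, f/W/c/z/Mid, f/W/c/z/Lo} → row (9,5) (9,5) (9,5)
{g/N/b/y/Mid, g/N/b/y/Lo, g/N/b/z/Mid, g/N/b/z/Lo} → row (6,6) (6,6) (6,6)
{g/N/c/y/Mid, g/N/c/y/Lo, g/N/c/z/Mid, g/N/c/z/Lo} → row (4,7) (4,7) (4,7)
{g/W/b/y/Mid, g/W/b/y/Lo, g/W/c/y/Mid, g/W/c/y/Lo} → row (5,3) (5,3) (5,3)
{g/W/b/z/Mid, g/W/c/z/Mid} → row (6,9) (0,4) (9,0)
{g/W/b/z/Lo, g/W/c/z/Lo} → row (6,9) (0,4) (2,2)
That's 6 distinct rows out of 32 strategies.

6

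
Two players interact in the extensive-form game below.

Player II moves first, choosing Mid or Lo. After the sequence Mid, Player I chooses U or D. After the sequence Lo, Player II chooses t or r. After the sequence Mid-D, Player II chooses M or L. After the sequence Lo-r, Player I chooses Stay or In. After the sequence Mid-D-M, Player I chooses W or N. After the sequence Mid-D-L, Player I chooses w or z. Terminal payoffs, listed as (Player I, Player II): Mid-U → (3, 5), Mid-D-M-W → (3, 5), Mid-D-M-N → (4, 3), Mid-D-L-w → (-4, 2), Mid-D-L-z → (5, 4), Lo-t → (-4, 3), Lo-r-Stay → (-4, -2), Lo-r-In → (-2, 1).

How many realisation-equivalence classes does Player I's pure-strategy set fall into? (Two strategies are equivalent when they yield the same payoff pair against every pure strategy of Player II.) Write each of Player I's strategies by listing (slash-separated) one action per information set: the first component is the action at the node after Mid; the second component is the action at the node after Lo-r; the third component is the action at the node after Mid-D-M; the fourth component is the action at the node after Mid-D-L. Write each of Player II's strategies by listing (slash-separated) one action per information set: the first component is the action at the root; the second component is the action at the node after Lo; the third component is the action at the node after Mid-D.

Player I has 16 pure strategies: U/Stay/W/w, U/Stay/W/z, U/Stay/N/w, U/Stay/N/z, U/In/W/w, U/In/W/z, U/In/N/w, U/In/N/z, D/Stay/W/w, D/Stay/W/z, D/Stay/N/w, D/Stay/N/z, D/In/W/w, D/In/W/z, D/In/N/w, D/In/N/z. Columns: Mid/t/M, Mid/t/L, Mid/r/M, Mid/r/L, Lo/t/M, Lo/t/L, Lo/r/M, Lo/r/L.
{U/Stay/W/w, U/Stay/W/z, U/Stay/N/w, U/Stay/N/z} → row (3,5) (3,5) (3,5) (3,5) (-4,3) (-4,3) (-4,-2) (-4,-2)
{U/In/W/w, U/In/W/z, U/In/N/w, U/In/N/z} → row (3,5) (3,5) (3,5) (3,5) (-4,3) (-4,3) (-2,1) (-2,1)
{D/Stay/W/w} → row (3,5) (-4,2) (3,5) (-4,2) (-4,3) (-4,3) (-4,-2) (-4,-2)
{D/Stay/W/z} → row (3,5) (5,4) (3,5) (5,4) (-4,3) (-4,3) (-4,-2) (-4,-2)
{D/Stay/N/w} → row (4,3) (-4,2) (4,3) (-4,2) (-4,3) (-4,3) (-4,-2) (-4,-2)
{D/Stay/N/z} → row (4,3) (5,4) (4,3) (5,4) (-4,3) (-4,3) (-4,-2) (-4,-2)
{D/In/W/w} → row (3,5) (-4,2) (3,5) (-4,2) (-4,3) (-4,3) (-2,1) (-2,1)
{D/In/W/z} → row (3,5) (5,4) (3,5) (5,4) (-4,3) (-4,3) (-2,1) (-2,1)
{D/In/N/w} → row (4,3) (-4,2) (4,3) (-4,2) (-4,3) (-4,3) (-2,1) (-2,1)
{D/In/N/z} → row (4,3) (5,4) (4,3) (5,4) (-4,3) (-4,3) (-2,1) (-2,1)
That's 10 distinct rows out of 16 strategies.

10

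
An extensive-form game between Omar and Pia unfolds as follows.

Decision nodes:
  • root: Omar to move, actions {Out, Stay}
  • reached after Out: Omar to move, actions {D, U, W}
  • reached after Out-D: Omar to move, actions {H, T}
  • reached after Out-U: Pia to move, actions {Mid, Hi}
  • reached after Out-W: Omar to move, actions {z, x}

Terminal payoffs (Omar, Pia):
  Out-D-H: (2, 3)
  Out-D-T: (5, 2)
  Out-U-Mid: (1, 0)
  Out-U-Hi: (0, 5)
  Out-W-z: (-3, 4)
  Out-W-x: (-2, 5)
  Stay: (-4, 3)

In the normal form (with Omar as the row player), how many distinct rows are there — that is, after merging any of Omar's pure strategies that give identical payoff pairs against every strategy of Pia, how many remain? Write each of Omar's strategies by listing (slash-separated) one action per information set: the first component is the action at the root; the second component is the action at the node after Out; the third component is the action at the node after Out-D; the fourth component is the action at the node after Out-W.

Omar has 24 pure strategies: Out/D/H/z, Out/D/H/x, Out/D/T/z, Out/D/T/x, Out/U/H/z, Out/U/H/x, Out/U/T/z, Out/U/T/x, Out/W/H/z, Out/W/H/x, Out/W/T/z, Out/W/T/x, Stay/D/H/z, Stay/D/H/x, Stay/D/T/z, Stay/D/T/x, Stay/U/H/z, Stay/U/H/x, Stay/U/T/z, Stay/U/T/x, Stay/W/H/z, Stay/W/H/x, Stay/W/T/z, Stay/W/T/x. Columns: Mid, Hi.
{Out/D/H/z, Out/D/H/x} → row (2,3) (2,3)
{Out/D/T/z, Out/D/T/x} → row (5,2) (5,2)
{Out/U/H/z, Out/U/H/x, Out/U/T/z, Out/U/T/x} → row (1,0) (0,5)
{Out/W/H/z, Out/W/T/z} → row (-3,4) (-3,4)
{Out/W/H/x, Out/W/T/x} → row (-2,5) (-2,5)
{Stay/D/H/z, Stay/D/H/x, Stay/D/T/z, Stay/D/T/x, Stay/U/H/z, Stay/U/H/x, Stay/U/T/z, Stay/U/T/x, Stay/W/H/z, Stay/W/H/x, Stay/W/T/z, Stay/W/T/x} → row (-4,3) (-4,3)
That's 6 distinct rows out of 24 strategies.

6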